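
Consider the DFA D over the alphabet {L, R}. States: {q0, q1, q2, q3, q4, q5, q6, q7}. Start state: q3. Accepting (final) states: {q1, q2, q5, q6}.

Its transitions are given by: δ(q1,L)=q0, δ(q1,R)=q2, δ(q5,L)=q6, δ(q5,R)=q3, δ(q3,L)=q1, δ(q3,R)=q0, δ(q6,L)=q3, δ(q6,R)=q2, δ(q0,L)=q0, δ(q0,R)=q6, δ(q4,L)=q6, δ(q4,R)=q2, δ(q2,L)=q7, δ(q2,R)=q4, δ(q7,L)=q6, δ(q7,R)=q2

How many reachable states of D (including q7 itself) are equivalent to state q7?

2

States {q5} cannot be reached from the start state, so discard them.
P0 = {q1,q2,q6} | {q0,q3,q4,q7}.
Split {q1,q2,q6} by δ(·,R) → {q1,q6} and {q2}.
On input L, block {q0,q3,q4,q7} splits into {q3,q4,q7} and {q0}.
On input L, block {q1,q6} splits into {q1} and {q6}.
On input L, block {q3,q4,q7} splits into {q4,q7} and {q3}.
No further refinement is possible. Final partition (6 blocks): {q1} | {q4,q7} | {q2} | {q0} | {q6} | {q3}.
State q7 belongs to the block {q4,q7}, which has 2 states.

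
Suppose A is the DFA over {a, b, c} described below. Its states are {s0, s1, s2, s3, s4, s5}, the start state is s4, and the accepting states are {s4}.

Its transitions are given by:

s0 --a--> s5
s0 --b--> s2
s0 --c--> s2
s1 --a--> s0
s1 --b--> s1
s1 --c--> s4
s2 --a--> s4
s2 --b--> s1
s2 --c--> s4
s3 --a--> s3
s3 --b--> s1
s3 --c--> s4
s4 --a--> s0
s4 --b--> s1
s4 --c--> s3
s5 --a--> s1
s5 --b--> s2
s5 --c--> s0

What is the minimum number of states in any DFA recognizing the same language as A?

6

Every state is reachable, so we keep all 6.
P0 = {s4} | {s0,s1,s2,s3,s5}.
Split {s0,s1,s2,s3,s5} by δ(·,a) → {s0,s1,s3,s5} and {s2}.
On input b, block {s0,s1,s3,s5} splits into {s0,s5} and {s1,s3}.
Split {s0,s5} by δ(·,a) → {s0} and {s5}.
Split {s1,s3} by δ(·,a) → {s1} and {s3}.
No further refinement is possible. Final partition (6 blocks): {s4} | {s0} | {s2} | {s1} | {s5} | {s3}.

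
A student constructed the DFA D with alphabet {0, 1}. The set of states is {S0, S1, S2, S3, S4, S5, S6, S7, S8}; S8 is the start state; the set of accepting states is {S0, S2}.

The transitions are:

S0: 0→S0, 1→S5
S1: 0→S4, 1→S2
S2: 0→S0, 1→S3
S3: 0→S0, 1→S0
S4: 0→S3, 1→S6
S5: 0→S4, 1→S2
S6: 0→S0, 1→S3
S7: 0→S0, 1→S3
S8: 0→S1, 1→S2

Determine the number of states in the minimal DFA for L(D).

7

First remove the unreachable states {S7}; 8 states remain.
Start with accepting vs non-accepting: {S0,S2} | {S1,S3,S4,S5,S6,S8}.
Refine {S1,S3,S4,S5,S6,S8} on symbol 0: members go to different blocks, giving {S1,S4,S5,S8} and {S3,S6}.
Split {S0,S2} by δ(·,1) → {S0} and {S2}.
Split {S1,S4,S5,S8} by δ(·,0) → {S1,S5,S8} and {S4}.
Split {S1,S5,S8} by δ(·,0) → {S1,S5} and {S8}.
Refine {S3,S6} on symbol 1: members go to different blocks, giving {S3} and {S6}.
The partition is now stable with 7 blocks: {S0} | {S1,S5} | {S3} | {S2} | {S4} | {S8} | {S6}.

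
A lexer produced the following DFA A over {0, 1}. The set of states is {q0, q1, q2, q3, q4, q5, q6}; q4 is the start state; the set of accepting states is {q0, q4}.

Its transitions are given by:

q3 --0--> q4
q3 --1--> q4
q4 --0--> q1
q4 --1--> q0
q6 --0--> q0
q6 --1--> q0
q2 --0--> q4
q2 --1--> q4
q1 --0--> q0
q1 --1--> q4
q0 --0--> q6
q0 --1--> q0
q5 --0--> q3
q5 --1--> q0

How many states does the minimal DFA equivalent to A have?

2

States {q2,q3,q5} cannot be reached from the start state, so discard them.
Initial partition by acceptance: {q0,q4} | {q1,q6}.
Stable partition: {q0,q4} | {q1,q6} — 2 equivalence classes.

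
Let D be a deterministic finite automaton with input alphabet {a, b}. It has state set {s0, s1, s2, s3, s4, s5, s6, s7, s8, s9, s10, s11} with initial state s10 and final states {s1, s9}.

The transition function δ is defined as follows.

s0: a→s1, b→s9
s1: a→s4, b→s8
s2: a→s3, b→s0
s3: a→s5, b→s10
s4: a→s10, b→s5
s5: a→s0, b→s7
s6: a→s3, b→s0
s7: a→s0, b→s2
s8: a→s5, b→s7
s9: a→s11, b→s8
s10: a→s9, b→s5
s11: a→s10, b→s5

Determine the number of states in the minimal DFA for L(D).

9

States {s6} cannot be reached from the start state, so discard them.
Initial partition by acceptance: {s1,s9} | {s0,s2,s3,s4,s5,s7,s8,s10,s11}.
Refine {s0,s2,s3,s4,s5,s7,s8,s10,s11} on symbol a: members go to different blocks, giving {s2,s3,s4,s5,s7,s8,s11} and {s0,s10}.
Split {s2,s3,s4,s5,s7,s8,s11} by δ(·,a) → {s4,s5,s7,s11} and {s2,s3,s8}.
Split {s4,s5,s7,s11} by δ(·,b) → {s4,s5,s11} and {s7}.
On input b, block {s4,s5,s11} splits into {s4,s11} and {s5}.
Refine {s0,s10} on symbol b: members go to different blocks, giving {s0} and {s10}.
On input a, block {s2,s3,s8} splits into {s3,s8} and {s2}.
Split {s3,s8} by δ(·,b) → {s3} and {s8}.
Stable partition: {s1,s9} | {s4,s11} | {s0} | {s3} | {s7} | {s5} | {s10} | {s2} | {s8} — 9 equivalence classes.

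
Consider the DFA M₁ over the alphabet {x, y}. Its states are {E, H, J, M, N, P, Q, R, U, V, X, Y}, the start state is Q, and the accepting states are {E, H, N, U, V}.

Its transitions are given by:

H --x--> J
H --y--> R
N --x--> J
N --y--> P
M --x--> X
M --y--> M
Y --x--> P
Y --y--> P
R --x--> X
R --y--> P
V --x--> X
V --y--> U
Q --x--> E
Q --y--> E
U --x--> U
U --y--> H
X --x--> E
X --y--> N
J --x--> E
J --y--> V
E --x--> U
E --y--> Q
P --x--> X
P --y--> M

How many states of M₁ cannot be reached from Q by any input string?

Starting at Q and following transitions, the reachable set is {E, H, J, M, N, P, Q, R, U, V, X}. That leaves Y unreachable — 1 in total.

1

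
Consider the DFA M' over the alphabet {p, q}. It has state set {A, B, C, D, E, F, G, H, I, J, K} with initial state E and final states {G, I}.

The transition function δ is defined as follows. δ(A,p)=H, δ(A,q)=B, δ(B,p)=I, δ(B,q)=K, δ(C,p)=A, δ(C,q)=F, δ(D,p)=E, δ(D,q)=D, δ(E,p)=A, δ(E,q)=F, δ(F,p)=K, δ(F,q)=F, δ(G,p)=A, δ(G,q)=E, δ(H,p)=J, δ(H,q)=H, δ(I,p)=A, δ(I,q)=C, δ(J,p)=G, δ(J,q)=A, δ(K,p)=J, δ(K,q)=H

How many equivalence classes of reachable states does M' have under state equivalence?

Reachable states from the start: {A,B,C,E,F,G,H,I,J,K}. Unreachable: {D} — drop them.
Initial partition by acceptance: {G,I} | {A,B,C,E,F,H,J,K}.
On input p, block {A,B,C,E,F,H,J,K} splits into {A,C,E,F,H,K} and {B,J}.
On input p, block {A,C,E,F,H,K} splits into {A,C,E,F} and {H,K}.
On input p, block {A,C,E,F} splits into {A,F} and {C,E}.
On input q, block {A,F} splits into {A} and {F}.
Split {B,J} by δ(·,q) → {B} and {J}.
The partition is now stable with 7 blocks: {G,I} | {A} | {B} | {H,K} | {C,E} | {F} | {J}.

7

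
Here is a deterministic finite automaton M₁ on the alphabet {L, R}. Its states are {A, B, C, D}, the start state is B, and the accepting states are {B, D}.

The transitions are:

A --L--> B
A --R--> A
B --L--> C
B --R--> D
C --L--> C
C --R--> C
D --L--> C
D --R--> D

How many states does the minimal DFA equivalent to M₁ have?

2

Reachable states from the start: {B,C,D}. Unreachable: {A} — drop them.
P0 = {B,D} | {C}.
No further refinement is possible. Final partition (2 blocks): {B,D} | {C}.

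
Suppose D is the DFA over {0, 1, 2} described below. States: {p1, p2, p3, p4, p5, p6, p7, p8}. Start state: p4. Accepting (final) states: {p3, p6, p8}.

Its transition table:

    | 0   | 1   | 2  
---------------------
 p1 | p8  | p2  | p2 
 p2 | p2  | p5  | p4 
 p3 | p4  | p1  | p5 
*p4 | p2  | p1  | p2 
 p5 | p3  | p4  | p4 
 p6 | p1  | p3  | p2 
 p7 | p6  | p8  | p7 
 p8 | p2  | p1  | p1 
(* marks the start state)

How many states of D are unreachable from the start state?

BFS from p4 reaches {p1, p2, p3, p4, p5, p8}; the 2 state(s) p6, p7 are never visited.

2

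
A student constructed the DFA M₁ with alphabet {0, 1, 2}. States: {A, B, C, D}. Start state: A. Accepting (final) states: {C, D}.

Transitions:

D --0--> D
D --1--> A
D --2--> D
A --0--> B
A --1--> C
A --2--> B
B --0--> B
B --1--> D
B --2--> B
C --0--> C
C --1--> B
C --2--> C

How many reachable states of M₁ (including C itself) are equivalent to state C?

2

P0 = {C,D} | {A,B}.
No further refinement is possible. Final partition (2 blocks): {C,D} | {A,B}.
State C belongs to the block {C,D}, which has 2 states.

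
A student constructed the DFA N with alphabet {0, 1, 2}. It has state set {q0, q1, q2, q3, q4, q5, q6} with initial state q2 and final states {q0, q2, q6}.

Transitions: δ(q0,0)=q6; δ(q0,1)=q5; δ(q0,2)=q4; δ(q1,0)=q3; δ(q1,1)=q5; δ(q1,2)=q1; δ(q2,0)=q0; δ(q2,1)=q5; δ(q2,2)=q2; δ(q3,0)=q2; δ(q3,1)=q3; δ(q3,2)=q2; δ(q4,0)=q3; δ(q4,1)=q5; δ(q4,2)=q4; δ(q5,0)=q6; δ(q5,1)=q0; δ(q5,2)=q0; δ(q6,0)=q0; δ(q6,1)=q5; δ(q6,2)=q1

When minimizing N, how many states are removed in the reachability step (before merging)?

0

Every one of the 7 states is reachable from q2.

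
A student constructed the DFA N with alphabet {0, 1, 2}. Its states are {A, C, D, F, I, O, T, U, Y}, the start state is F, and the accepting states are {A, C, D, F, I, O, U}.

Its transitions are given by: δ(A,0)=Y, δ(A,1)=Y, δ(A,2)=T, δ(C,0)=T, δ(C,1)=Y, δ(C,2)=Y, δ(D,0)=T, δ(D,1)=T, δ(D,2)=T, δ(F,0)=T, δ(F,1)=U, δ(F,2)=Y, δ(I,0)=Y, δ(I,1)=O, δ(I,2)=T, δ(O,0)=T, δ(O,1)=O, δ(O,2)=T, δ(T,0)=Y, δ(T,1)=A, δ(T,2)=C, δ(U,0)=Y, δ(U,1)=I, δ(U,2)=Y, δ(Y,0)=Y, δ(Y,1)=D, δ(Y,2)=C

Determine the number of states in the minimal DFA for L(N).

3

P0 = {A,C,D,F,I,O,U} | {T,Y}.
On input 1, block {A,C,D,F,I,O,U} splits into {F,I,O,U} and {A,C,D}.
Stable partition: {F,I,O,U} | {T,Y} | {A,C,D} — 3 equivalence classes.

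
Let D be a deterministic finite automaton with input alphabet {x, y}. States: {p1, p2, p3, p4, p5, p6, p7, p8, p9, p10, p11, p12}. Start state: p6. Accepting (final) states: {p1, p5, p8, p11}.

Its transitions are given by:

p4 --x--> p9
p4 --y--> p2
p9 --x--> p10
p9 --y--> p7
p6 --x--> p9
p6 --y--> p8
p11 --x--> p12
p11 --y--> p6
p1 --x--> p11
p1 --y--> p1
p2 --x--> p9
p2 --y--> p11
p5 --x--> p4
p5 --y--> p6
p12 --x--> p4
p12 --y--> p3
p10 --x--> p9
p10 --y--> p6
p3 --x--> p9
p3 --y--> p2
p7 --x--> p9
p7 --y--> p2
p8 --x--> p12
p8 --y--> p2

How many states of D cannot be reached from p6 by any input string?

BFS from p6 reaches {p2, p3, p4, p6, p7, p8, p9, p10, p11, p12}; the 2 state(s) p1, p5 are never visited.

2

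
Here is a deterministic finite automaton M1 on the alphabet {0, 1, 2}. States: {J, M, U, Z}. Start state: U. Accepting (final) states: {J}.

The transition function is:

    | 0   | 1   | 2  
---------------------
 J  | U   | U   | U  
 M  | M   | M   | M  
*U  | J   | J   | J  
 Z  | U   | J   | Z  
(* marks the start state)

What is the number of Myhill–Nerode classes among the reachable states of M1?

2

First remove the unreachable states {M,Z}; 2 states remain.
Initial partition by acceptance: {J} | {U}.
The partition is now stable with 2 blocks: {J} | {U}.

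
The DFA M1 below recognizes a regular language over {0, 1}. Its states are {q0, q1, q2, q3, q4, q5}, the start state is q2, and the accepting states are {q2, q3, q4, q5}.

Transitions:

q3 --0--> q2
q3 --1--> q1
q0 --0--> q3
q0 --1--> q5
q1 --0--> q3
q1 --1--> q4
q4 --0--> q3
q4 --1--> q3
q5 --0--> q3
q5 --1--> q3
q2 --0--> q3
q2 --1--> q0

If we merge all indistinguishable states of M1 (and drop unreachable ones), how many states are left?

P0 = {q2,q3,q4,q5} | {q0,q1}.
Refine {q2,q3,q4,q5} on symbol 1: members go to different blocks, giving {q2,q3} and {q4,q5}.
No further refinement is possible. Final partition (3 blocks): {q2,q3} | {q0,q1} | {q4,q5}.

3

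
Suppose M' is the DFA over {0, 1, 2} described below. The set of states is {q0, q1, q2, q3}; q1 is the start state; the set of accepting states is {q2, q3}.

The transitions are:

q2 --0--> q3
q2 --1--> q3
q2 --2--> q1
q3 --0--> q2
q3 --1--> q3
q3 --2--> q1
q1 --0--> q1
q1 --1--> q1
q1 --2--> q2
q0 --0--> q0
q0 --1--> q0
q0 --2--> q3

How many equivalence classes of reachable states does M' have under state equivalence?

2

First remove the unreachable states {q0}; 3 states remain.
P0 = {q2,q3} | {q1}.
Stable partition: {q2,q3} | {q1} — 2 equivalence classes.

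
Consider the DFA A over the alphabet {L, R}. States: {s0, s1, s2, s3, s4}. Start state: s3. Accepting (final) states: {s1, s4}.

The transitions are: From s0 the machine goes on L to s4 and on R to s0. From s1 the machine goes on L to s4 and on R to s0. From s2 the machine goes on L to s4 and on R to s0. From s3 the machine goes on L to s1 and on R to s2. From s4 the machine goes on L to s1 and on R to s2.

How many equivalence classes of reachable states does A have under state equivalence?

2

Start with accepting vs non-accepting: {s1,s4} | {s0,s2,s3}.
The partition is now stable with 2 blocks: {s1,s4} | {s0,s2,s3}.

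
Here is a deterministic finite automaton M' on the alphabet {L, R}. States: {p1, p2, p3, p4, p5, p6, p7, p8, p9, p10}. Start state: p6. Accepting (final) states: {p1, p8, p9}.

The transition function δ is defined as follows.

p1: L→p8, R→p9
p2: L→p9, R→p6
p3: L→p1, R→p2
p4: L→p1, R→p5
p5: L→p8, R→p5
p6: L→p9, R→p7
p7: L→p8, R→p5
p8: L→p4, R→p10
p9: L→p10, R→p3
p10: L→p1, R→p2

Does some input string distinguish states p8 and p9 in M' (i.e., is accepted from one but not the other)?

No

P0 = {p1,p8,p9} | {p2,p3,p4,p5,p6,p7,p10}.
Refine {p1,p8,p9} on symbol L: members go to different blocks, giving {p8,p9} and {p1}.
Split {p2,p3,p4,p5,p6,p7,p10} by δ(·,L) → {p2,p5,p6,p7} and {p3,p4,p10}.
No further refinement is possible. Final partition (4 blocks): {p8,p9} | {p2,p5,p6,p7} | {p1} | {p3,p4,p10}.
p8 and p9 lie in the same block of the stable partition, so they are equivalent — no string distinguishes them.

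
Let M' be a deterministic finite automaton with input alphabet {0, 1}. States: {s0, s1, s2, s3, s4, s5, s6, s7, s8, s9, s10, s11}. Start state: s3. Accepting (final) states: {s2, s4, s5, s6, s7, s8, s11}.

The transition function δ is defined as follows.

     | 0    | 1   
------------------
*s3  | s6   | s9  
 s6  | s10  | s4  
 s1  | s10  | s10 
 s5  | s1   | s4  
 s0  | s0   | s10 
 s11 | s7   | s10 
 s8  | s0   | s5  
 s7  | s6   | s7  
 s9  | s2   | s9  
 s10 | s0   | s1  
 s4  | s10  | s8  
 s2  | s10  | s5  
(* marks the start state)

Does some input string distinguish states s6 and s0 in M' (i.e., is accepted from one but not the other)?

Yes

States {s7,s11} cannot be reached from the start state, so discard them.
Initial partition by acceptance: {s2,s4,s5,s6,s8} | {s0,s1,s3,s9,s10}.
Refine {s0,s1,s3,s9,s10} on symbol 0: members go to different blocks, giving {s0,s1,s10} and {s3,s9}.
Stable partition: {s2,s4,s5,s6,s8} | {s0,s1,s10} | {s3,s9} — 3 equivalence classes.
s6 and s0 end up in different blocks, so they are distinguishable. For instance, the string 'ε' is accepted from only s6.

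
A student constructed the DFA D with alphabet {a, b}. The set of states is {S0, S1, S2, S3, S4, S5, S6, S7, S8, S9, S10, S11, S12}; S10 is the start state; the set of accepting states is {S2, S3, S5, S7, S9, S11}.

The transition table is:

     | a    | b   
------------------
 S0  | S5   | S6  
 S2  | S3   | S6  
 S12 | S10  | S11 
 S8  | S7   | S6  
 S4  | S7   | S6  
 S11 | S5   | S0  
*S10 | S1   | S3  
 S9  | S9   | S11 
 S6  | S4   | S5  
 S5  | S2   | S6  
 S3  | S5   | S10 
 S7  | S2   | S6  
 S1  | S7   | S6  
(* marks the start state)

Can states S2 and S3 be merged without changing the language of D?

Yes

First remove the unreachable states {S0,S8,S9,S11,S12}; 8 states remain.
Initial partition by acceptance: {S2,S3,S5,S7} | {S1,S4,S6,S10}.
Split {S1,S4,S6,S10} by δ(·,a) → {S1,S4} and {S6,S10}.
Stable partition: {S2,S3,S5,S7} | {S1,S4} | {S6,S10} — 3 equivalence classes.
S2 and S3 lie in the same block of the stable partition, so they are equivalent — no string distinguishes them.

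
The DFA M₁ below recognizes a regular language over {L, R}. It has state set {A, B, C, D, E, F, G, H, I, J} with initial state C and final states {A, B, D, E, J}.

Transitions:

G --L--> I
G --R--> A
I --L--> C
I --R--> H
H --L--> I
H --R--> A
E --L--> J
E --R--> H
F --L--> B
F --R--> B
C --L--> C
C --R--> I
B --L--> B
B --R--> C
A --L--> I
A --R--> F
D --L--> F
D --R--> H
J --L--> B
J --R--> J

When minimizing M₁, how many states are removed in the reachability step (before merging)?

Starting at C and following transitions, the reachable set is {A, B, C, F, H, I}. That leaves D, E, G, J unreachable — 4 in total.

4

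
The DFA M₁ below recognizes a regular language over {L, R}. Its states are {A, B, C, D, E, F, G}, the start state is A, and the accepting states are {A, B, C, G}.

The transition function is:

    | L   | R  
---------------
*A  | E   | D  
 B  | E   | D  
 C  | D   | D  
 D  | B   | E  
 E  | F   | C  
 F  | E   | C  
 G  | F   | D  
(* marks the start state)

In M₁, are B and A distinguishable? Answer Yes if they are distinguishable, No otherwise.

No

States {G} cannot be reached from the start state, so discard them.
Start with accepting vs non-accepting: {A,B,C} | {D,E,F}.
Refine {D,E,F} on symbol L: members go to different blocks, giving {E,F} and {D}.
Refine {A,B,C} on symbol L: members go to different blocks, giving {A,B} and {C}.
No further refinement is possible. Final partition (4 blocks): {A,B} | {E,F} | {D} | {C}.
B and A lie in the same block of the stable partition, so they are equivalent — no string distinguishes them.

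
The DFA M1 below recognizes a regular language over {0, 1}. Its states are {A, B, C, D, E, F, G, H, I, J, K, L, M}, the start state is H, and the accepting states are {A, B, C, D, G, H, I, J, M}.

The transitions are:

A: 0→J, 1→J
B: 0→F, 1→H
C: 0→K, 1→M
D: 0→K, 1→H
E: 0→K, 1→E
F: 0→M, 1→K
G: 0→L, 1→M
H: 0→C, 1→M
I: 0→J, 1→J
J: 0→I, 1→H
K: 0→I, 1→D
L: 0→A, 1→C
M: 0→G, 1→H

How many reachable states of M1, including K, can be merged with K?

2

Reachable states from the start: {A,C,D,G,H,I,J,K,L,M}. Unreachable: {B,E,F} — drop them.
Initial partition by acceptance: {A,C,D,G,H,I,J,M} | {K,L}.
Split {A,C,D,G,H,I,J,M} by δ(·,0) → {A,H,I,J,M} and {C,D,G}.
Refine {A,H,I,J,M} on symbol 0: members go to different blocks, giving {A,I,J} and {H,M}.
On input 1, block {A,I,J} splits into {A,I} and {J}.
No further refinement is possible. Final partition (5 blocks): {A,I} | {K,L} | {C,D,G} | {H,M} | {J}.
The equivalence class containing K is {K,L}, of size 2.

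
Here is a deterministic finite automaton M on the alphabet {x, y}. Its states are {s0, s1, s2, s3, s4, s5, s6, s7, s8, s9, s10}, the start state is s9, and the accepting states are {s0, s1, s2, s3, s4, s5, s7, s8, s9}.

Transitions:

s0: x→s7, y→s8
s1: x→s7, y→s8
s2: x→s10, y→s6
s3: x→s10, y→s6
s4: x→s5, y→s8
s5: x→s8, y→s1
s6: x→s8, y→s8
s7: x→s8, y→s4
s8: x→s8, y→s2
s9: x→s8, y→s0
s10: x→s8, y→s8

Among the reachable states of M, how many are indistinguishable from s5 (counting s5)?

3

States {s3} cannot be reached from the start state, so discard them.
Initial partition by acceptance: {s0,s1,s2,s4,s5,s7,s8,s9} | {s6,s10}.
Refine {s0,s1,s2,s4,s5,s7,s8,s9} on symbol x: members go to different blocks, giving {s0,s1,s4,s5,s7,s8,s9} and {s2}.
On input y, block {s0,s1,s4,s5,s7,s8,s9} splits into {s0,s1,s4,s5,s7,s9} and {s8}.
Split {s0,s1,s4,s5,s7,s9} by δ(·,x) → {s0,s1,s4} and {s5,s7,s9}.
The partition is now stable with 5 blocks: {s0,s1,s4} | {s6,s10} | {s2} | {s8} | {s5,s7,s9}.
State s5 belongs to the block {s5,s7,s9}, which has 3 states.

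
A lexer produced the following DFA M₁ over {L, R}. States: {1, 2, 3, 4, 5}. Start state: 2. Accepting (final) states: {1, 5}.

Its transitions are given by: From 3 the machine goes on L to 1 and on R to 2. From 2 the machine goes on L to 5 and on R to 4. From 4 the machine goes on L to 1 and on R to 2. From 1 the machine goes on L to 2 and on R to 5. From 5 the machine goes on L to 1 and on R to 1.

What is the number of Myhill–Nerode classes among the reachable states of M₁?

4

States {3} cannot be reached from the start state, so discard them.
Initial partition by acceptance: {1,5} | {2,4}.
Split {1,5} by δ(·,L) → {1} and {5}.
On input L, block {2,4} splits into {2} and {4}.
Stable partition: {1} | {2} | {5} | {4} — 4 equivalence classes.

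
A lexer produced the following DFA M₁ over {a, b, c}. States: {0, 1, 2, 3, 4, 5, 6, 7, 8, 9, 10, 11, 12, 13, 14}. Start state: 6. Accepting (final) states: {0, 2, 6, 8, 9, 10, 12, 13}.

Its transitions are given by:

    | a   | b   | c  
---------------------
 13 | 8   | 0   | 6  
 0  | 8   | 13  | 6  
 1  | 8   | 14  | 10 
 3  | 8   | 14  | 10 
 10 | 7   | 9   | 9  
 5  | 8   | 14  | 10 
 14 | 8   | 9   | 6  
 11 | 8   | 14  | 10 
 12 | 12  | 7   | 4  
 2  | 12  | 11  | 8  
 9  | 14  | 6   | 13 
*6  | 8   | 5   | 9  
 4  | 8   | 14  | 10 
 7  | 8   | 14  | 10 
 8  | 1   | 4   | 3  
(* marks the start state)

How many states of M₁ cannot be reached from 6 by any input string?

No path from 6 leads to 2, 11, 12; the other 12 states are all reachable.

3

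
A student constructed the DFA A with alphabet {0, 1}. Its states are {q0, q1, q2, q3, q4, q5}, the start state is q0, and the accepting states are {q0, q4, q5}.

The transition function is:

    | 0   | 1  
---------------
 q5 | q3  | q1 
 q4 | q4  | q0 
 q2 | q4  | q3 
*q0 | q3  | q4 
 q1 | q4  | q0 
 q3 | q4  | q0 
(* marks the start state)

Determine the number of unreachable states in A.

3

Starting at q0 and following transitions, the reachable set is {q0, q3, q4}. That leaves q1, q2, q5 unreachable — 3 in total.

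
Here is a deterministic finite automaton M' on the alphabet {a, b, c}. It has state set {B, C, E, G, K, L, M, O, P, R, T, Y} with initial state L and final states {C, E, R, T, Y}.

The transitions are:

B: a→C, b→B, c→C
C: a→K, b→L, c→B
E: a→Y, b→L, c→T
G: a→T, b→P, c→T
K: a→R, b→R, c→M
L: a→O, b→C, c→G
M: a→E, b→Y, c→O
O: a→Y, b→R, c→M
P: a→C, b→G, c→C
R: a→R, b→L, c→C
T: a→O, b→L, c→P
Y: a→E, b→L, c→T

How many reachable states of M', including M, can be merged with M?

Initial partition by acceptance: {C,E,R,T,Y} | {B,G,K,L,M,O,P}.
On input a, block {C,E,R,T,Y} splits into {E,R,Y} and {C,T}.
Split {B,G,K,L,M,O,P} by δ(·,a) → {B,G,P} and {K,M,O} and {L}.
No further refinement is possible. Final partition (5 blocks): {E,R,Y} | {B,G,P} | {C,T} | {K,M,O} | {L}.
The equivalence class containing M is {K,M,O}, of size 3.

3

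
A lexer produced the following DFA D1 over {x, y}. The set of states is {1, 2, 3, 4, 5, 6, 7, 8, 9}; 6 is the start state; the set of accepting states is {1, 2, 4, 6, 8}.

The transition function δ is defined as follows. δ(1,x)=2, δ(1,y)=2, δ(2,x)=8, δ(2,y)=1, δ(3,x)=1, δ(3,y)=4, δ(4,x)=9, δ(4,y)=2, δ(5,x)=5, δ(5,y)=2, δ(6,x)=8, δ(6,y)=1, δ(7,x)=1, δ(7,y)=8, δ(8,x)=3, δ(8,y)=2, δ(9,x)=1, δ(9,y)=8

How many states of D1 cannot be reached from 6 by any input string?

BFS from 6 reaches {1, 2, 3, 4, 6, 8, 9}; the 2 state(s) 5, 7 are never visited.

2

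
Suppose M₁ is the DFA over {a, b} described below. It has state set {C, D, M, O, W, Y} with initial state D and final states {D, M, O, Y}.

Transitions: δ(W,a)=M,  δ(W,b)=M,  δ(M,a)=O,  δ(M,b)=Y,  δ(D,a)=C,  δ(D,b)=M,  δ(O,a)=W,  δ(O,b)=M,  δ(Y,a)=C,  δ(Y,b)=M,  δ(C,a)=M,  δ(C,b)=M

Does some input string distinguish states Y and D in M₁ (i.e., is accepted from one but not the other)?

No

Every state is reachable, so we keep all 6.
P0 = {D,M,O,Y} | {C,W}.
Refine {D,M,O,Y} on symbol a: members go to different blocks, giving {D,O,Y} and {M}.
The partition is now stable with 3 blocks: {D,O,Y} | {C,W} | {M}.
Y and D lie in the same block of the stable partition, so they are equivalent — no string distinguishes them.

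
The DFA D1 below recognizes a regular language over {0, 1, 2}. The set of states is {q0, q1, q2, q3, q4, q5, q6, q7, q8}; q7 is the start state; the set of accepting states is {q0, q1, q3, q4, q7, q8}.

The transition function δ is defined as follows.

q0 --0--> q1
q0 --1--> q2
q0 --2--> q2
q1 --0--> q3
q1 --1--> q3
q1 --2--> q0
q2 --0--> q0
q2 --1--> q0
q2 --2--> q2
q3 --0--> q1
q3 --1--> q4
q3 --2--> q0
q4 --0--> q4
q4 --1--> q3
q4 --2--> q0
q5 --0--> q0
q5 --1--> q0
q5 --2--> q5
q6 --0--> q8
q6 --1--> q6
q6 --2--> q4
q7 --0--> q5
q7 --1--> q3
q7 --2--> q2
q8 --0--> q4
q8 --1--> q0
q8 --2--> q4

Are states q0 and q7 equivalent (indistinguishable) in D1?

No

States {q6,q8} cannot be reached from the start state, so discard them.
Initial partition by acceptance: {q0,q1,q3,q4,q7} | {q2,q5}.
Refine {q0,q1,q3,q4,q7} on symbol 0: members go to different blocks, giving {q0,q1,q3,q4} and {q7}.
Split {q0,q1,q3,q4} by δ(·,1) → {q1,q3,q4} and {q0}.
The partition is now stable with 4 blocks: {q1,q3,q4} | {q2,q5} | {q7} | {q0}.
q0 and q7 end up in different blocks, so they are distinguishable. For instance, the string '0' is accepted from only q0.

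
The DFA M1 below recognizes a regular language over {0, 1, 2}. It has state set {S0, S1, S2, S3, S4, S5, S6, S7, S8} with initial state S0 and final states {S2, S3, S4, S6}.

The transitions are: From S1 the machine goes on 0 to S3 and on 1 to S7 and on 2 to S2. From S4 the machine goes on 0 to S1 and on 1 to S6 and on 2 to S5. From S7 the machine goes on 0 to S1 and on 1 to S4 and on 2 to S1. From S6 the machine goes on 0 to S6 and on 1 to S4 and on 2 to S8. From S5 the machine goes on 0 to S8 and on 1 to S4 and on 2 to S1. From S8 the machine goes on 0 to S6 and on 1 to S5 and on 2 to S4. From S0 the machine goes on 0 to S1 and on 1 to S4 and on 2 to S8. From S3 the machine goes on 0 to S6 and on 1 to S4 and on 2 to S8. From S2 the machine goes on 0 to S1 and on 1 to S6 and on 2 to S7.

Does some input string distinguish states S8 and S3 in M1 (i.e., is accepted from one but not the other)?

Initial partition by acceptance: {S2,S3,S4,S6} | {S0,S1,S5,S7,S8}.
On input 0, block {S2,S3,S4,S6} splits into {S2,S4} and {S3,S6}.
Split {S0,S1,S5,S7,S8} by δ(·,0) → {S0,S5,S7} and {S1,S8}.
No further refinement is possible. Final partition (4 blocks): {S2,S4} | {S0,S5,S7} | {S3,S6} | {S1,S8}.
S8 and S3 end up in different blocks, so they are distinguishable. For instance, the string 'ε' is accepted from only S3.

Yes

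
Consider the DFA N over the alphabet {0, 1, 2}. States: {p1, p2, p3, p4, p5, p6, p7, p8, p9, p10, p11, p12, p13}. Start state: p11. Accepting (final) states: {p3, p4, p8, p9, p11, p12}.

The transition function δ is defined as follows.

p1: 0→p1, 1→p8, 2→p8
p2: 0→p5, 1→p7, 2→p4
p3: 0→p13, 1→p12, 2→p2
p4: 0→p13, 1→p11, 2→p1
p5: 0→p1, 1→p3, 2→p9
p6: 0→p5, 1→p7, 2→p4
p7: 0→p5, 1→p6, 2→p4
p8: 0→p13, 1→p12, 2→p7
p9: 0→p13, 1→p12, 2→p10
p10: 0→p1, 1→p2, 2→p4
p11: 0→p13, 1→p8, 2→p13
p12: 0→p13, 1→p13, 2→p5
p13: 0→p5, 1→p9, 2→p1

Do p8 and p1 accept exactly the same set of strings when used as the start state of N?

Start with accepting vs non-accepting: {p3,p4,p8,p9,p11,p12} | {p1,p2,p5,p6,p7,p10,p13}.
On input 1, block {p3,p4,p8,p9,p11,p12} splits into {p3,p4,p8,p9,p11} and {p12}.
Refine {p3,p4,p8,p9,p11} on symbol 1: members go to different blocks, giving {p3,p8,p9} and {p4,p11}.
Refine {p1,p2,p5,p6,p7,p10,p13} on symbol 1: members go to different blocks, giving {p2,p6,p7,p10} and {p1,p5,p13}.
On input 1, block {p4,p11} splits into {p4} and {p11}.
Refine {p1,p5,p13} on symbol 2: members go to different blocks, giving {p1,p5} and {p13}.
No further refinement is possible. Final partition (7 blocks): {p3,p8,p9} | {p2,p6,p7,p10} | {p12} | {p4} | {p1,p5} | {p11} | {p13}.
p8 and p1 end up in different blocks, so they are distinguishable. For instance, the string 'ε' is accepted from only p8.

No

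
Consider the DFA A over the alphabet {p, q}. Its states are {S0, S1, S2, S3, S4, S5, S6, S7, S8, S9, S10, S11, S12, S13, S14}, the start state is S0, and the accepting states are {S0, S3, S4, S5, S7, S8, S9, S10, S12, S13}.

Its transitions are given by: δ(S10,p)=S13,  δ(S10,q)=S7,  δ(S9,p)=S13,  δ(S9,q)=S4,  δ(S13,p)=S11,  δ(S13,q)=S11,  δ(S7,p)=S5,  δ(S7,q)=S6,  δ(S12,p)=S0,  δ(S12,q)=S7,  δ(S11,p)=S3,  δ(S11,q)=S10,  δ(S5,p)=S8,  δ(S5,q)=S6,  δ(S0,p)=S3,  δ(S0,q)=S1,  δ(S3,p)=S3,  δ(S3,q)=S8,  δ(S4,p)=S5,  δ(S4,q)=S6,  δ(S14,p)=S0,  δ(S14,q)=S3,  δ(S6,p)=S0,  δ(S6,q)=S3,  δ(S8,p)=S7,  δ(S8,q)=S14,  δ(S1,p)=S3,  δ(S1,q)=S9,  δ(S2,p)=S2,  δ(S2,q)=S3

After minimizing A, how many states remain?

First remove the unreachable states {S2,S12}; 13 states remain.
Initial partition by acceptance: {S0,S3,S4,S5,S7,S8,S9,S10,S13} | {S1,S6,S11,S14}.
Refine {S0,S3,S4,S5,S7,S8,S9,S10,S13} on symbol p: members go to different blocks, giving {S0,S3,S4,S5,S7,S8,S9,S10} and {S13}.
Split {S0,S3,S4,S5,S7,S8,S9,S10} by δ(·,p) → {S0,S3,S4,S5,S7,S8} and {S9,S10}.
Split {S0,S3,S4,S5,S7,S8} by δ(·,q) → {S0,S4,S5,S7,S8} and {S3}.
Split {S0,S4,S5,S7,S8} by δ(·,p) → {S4,S5,S7,S8} and {S0}.
Refine {S1,S6,S11,S14} on symbol p: members go to different blocks, giving {S1,S11} and {S6,S14}.
No further refinement is possible. Final partition (7 blocks): {S4,S5,S7,S8} | {S1,S11} | {S13} | {S9,S10} | {S3} | {S0} | {S6,S14}.

7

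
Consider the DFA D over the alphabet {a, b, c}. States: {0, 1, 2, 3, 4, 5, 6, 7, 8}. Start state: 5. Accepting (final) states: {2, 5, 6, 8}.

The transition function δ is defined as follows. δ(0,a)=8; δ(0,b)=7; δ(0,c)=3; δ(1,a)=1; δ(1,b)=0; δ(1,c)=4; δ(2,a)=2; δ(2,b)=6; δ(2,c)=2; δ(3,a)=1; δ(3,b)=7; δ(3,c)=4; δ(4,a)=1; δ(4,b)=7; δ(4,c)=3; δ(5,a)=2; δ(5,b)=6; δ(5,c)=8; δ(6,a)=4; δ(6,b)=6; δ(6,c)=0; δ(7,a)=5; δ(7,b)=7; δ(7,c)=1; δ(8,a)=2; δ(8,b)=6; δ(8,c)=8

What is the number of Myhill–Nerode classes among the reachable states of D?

P0 = {2,5,6,8} | {0,1,3,4,7}.
Split {2,5,6,8} by δ(·,a) → {2,5,8} and {6}.
Split {0,1,3,4,7} by δ(·,a) → {1,3,4} and {0,7}.
No further refinement is possible. Final partition (4 blocks): {2,5,8} | {1,3,4} | {6} | {0,7}.

4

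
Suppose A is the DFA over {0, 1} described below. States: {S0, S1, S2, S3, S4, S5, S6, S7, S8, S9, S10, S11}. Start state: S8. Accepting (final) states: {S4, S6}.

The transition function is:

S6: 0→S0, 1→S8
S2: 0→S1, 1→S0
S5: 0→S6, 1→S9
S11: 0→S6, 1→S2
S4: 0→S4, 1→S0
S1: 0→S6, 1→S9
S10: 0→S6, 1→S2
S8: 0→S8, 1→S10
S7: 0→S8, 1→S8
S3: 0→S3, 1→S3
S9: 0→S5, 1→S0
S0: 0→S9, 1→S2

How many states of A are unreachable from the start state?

4

BFS from S8 reaches {S0, S1, S2, S5, S6, S8, S9, S10}; the 4 state(s) S3, S4, S7, S11 are never visited.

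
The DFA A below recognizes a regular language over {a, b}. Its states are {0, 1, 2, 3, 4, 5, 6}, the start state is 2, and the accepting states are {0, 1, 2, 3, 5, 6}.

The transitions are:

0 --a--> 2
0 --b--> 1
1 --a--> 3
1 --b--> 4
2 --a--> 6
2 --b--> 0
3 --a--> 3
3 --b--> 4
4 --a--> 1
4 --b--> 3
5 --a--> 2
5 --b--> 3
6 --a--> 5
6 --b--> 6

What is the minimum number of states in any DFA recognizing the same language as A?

P0 = {0,1,2,3,5,6} | {4}.
Refine {0,1,2,3,5,6} on symbol b: members go to different blocks, giving {0,2,5,6} and {1,3}.
On input b, block {0,2,5,6} splits into {0,5} and {2,6}.
Refine {2,6} on symbol a: members go to different blocks, giving {2} and {6}.
Stable partition: {0,5} | {4} | {1,3} | {2} | {6} — 5 equivalence classes.

5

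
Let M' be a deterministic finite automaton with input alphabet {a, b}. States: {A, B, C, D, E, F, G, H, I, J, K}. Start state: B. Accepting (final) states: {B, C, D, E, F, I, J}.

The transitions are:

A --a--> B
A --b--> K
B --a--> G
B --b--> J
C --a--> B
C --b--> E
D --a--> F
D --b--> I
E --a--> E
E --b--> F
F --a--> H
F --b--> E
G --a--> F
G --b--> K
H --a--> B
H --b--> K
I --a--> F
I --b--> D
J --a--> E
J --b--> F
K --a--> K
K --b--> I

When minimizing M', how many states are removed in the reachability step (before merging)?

Starting at B and following transitions, the reachable set is {B, D, E, F, G, H, I, J, K}. That leaves A, C unreachable — 2 in total.

2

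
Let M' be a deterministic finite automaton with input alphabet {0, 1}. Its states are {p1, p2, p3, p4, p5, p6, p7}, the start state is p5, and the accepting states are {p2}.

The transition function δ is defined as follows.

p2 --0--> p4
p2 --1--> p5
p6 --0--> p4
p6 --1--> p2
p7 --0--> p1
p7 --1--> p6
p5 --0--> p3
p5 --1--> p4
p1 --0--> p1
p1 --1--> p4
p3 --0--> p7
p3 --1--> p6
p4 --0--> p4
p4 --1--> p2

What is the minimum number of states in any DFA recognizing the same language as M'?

Every state is reachable, so we keep all 7.
Start with accepting vs non-accepting: {p2} | {p1,p3,p4,p5,p6,p7}.
On input 1, block {p1,p3,p4,p5,p6,p7} splits into {p1,p3,p5,p7} and {p4,p6}.
The partition is now stable with 3 blocks: {p2} | {p1,p3,p5,p7} | {p4,p6}.

3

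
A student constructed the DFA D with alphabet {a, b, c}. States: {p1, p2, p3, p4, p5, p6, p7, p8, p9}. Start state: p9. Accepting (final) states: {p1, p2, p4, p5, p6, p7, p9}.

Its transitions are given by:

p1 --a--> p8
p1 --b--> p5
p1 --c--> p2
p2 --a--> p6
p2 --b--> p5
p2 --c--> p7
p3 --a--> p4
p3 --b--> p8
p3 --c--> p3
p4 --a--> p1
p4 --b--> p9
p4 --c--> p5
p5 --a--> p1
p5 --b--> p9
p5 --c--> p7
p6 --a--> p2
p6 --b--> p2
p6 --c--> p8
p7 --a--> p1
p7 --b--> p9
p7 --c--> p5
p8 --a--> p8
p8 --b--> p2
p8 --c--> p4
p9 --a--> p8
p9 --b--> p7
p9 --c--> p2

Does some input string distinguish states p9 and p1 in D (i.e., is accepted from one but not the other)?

No

Reachable states from the start: {p1,p2,p4,p5,p6,p7,p8,p9}. Unreachable: {p3} — drop them.
Initial partition by acceptance: {p1,p2,p4,p5,p6,p7,p9} | {p8}.
On input a, block {p1,p2,p4,p5,p6,p7,p9} splits into {p2,p4,p5,p6,p7} and {p1,p9}.
Split {p2,p4,p5,p6,p7} by δ(·,a) → {p4,p5,p7} and {p2,p6}.
Split {p2,p6} by δ(·,b) → {p2} and {p6}.
No further refinement is possible. Final partition (5 blocks): {p4,p5,p7} | {p8} | {p1,p9} | {p2} | {p6}.
p9 and p1 lie in the same block of the stable partition, so they are equivalent — no string distinguishes them.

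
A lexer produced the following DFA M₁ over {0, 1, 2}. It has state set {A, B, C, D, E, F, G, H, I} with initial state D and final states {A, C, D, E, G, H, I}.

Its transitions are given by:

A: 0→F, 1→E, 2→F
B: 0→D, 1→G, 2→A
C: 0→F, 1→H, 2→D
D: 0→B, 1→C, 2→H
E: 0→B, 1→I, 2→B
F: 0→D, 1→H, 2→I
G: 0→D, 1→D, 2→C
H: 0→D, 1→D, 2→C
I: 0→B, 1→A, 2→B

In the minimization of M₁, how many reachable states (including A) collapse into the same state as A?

Start with accepting vs non-accepting: {A,C,D,E,G,H,I} | {B,F}.
On input 0, block {A,C,D,E,G,H,I} splits into {A,C,D,E,I} and {G,H}.
On input 1, block {A,C,D,E,I} splits into {A,D,E,I} and {C}.
On input 1, block {A,D,E,I} splits into {A,E,I} and {D}.
No further refinement is possible. Final partition (5 blocks): {A,E,I} | {B,F} | {G,H} | {C} | {D}.
The equivalence class containing A is {A,E,I}, of size 3.

3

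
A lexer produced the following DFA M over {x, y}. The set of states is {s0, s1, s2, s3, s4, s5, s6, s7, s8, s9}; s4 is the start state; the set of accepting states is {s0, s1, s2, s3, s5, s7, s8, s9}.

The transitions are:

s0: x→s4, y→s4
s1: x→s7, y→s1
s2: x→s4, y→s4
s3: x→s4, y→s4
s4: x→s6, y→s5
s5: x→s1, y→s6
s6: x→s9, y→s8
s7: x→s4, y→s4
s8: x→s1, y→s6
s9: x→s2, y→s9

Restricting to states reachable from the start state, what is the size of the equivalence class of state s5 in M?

Reachable states from the start: {s1,s2,s4,s5,s6,s7,s8,s9}. Unreachable: {s0,s3} — drop them.
Start with accepting vs non-accepting: {s1,s2,s5,s7,s8,s9} | {s4,s6}.
Refine {s1,s2,s5,s7,s8,s9} on symbol x: members go to different blocks, giving {s1,s5,s8,s9} and {s2,s7}.
Refine {s1,s5,s8,s9} on symbol x: members go to different blocks, giving {s1,s9} and {s5,s8}.
Split {s4,s6} by δ(·,x) → {s4} and {s6}.
No further refinement is possible. Final partition (5 blocks): {s1,s9} | {s4} | {s2,s7} | {s5,s8} | {s6}.
State s5 belongs to the block {s5,s8}, which has 2 states.

2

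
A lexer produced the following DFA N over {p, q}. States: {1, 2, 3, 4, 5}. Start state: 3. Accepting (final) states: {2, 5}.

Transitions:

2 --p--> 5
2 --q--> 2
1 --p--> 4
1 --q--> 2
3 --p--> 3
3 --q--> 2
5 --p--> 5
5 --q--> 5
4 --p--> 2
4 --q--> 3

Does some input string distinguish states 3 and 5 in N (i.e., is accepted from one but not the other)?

First remove the unreachable states {1,4}; 3 states remain.
Initial partition by acceptance: {2,5} | {3}.
Stable partition: {2,5} | {3} — 2 equivalence classes.
3 and 5 end up in different blocks, so they are distinguishable. For instance, the string 'ε' is accepted from only 5.

Yes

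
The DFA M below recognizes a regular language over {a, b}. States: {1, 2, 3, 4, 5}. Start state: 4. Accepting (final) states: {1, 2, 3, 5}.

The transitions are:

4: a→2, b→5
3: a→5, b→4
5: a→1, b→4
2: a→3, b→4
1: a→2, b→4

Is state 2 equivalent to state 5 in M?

Yes

Every state is reachable, so we keep all 5.
P0 = {1,2,3,5} | {4}.
Stable partition: {1,2,3,5} | {4} — 2 equivalence classes.
2 and 5 lie in the same block of the stable partition, so they are equivalent — no string distinguishes them.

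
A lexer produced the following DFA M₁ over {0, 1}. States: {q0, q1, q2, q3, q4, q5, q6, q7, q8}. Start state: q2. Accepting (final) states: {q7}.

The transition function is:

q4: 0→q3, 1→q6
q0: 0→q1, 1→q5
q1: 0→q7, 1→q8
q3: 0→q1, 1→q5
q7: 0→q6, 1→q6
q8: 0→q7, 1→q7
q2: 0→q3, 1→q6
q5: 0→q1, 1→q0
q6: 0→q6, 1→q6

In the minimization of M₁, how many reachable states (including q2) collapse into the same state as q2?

1

States {q4} cannot be reached from the start state, so discard them.
P0 = {q7} | {q0,q1,q2,q3,q5,q6,q8}.
Split {q0,q1,q2,q3,q5,q6,q8} by δ(·,0) → {q0,q2,q3,q5,q6} and {q1,q8}.
Refine {q0,q2,q3,q5,q6} on symbol 0: members go to different blocks, giving {q0,q3,q5} and {q2,q6}.
Split {q1,q8} by δ(·,1) → {q1} and {q8}.
Split {q2,q6} by δ(·,0) → {q2} and {q6}.
Stable partition: {q7} | {q0,q3,q5} | {q1} | {q2} | {q8} | {q6} — 6 equivalence classes.
State q2 belongs to the block {q2}, which has 1 states.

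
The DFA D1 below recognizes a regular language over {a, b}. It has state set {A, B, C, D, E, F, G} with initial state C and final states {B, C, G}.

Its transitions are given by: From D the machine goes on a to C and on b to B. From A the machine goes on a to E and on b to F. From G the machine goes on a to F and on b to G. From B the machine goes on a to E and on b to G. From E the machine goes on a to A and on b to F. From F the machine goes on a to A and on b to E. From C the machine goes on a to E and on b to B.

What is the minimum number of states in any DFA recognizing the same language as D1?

States {D} cannot be reached from the start state, so discard them.
Start with accepting vs non-accepting: {B,C,G} | {A,E,F}.
No further refinement is possible. Final partition (2 blocks): {B,C,G} | {A,E,F}.

2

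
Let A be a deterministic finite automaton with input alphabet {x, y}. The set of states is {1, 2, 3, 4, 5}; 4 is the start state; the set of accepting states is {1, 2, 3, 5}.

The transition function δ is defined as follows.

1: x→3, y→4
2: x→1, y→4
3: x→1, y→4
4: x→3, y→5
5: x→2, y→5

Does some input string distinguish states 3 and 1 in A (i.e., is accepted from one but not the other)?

No

Every state is reachable, so we keep all 5.
Initial partition by acceptance: {1,2,3,5} | {4}.
On input y, block {1,2,3,5} splits into {1,2,3} and {5}.
Stable partition: {1,2,3} | {4} | {5} — 3 equivalence classes.
3 and 1 lie in the same block of the stable partition, so they are equivalent — no string distinguishes them.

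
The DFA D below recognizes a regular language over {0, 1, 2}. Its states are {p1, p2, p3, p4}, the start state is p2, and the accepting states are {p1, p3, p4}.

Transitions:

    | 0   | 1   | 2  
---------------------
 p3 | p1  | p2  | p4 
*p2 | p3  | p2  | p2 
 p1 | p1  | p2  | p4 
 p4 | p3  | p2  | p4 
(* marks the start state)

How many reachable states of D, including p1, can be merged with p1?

3

All states are reachable from the start state.
Initial partition by acceptance: {p1,p3,p4} | {p2}.
The partition is now stable with 2 blocks: {p1,p3,p4} | {p2}.
State p1 belongs to the block {p1,p3,p4}, which has 3 states.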